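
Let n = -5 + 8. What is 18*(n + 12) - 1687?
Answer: -1417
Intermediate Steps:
n = 3
18*(n + 12) - 1687 = 18*(3 + 12) - 1687 = 18*15 - 1687 = 270 - 1687 = -1417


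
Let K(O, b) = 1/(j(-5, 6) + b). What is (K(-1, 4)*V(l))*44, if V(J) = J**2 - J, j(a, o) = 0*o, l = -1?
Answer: 22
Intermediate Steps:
j(a, o) = 0
K(O, b) = 1/b (K(O, b) = 1/(0 + b) = 1/b)
(K(-1, 4)*V(l))*44 = ((-(-1 - 1))/4)*44 = ((-1*(-2))/4)*44 = ((1/4)*2)*44 = (1/2)*44 = 22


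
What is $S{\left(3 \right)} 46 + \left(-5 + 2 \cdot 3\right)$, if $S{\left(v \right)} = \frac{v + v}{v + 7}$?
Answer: $\frac{143}{5} \approx 28.6$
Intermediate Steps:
$S{\left(v \right)} = \frac{2 v}{7 + v}$
$S{\left(3 \right)} 46 + \left(-5 + 2 \cdot 3\right) = 2 \cdot 3 \frac{1}{7 + 3} \cdot 46 + \left(-5 + 2 \cdot 3\right) = 2 \cdot 3 \cdot \frac{1}{10} \cdot 46 + \left(-5 + 6\right) = 2 \cdot 3 \cdot \frac{1}{10} \cdot 46 + 1 = \frac{3}{5} \cdot 46 + 1 = \frac{138}{5} + 1 = \frac{143}{5}$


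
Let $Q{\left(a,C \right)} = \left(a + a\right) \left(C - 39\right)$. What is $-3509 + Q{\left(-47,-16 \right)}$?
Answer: $1661$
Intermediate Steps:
$Q{\left(a,C \right)} = 2 a \left(-39 + C\right)$
$-3509 + Q{\left(-47,-16 \right)} = -3509 + 2 \left(-47\right) \left(-39 - 16\right) = -3509 + 2 \left(-47\right) \left(-55\right) = -3509 + 5170 = 1661$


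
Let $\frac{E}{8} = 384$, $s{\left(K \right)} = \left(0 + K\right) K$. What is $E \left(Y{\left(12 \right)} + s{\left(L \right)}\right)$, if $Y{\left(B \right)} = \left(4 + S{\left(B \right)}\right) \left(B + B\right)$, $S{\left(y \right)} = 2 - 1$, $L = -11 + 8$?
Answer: $396288$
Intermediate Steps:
$L = -3$
$S{\left(y \right)} = 1$ ($S{\left(y \right)} = 2 - 1 = 1$)
$s{\left(K \right)} = K^{2}$ ($s{\left(K \right)} = K K = K^{2}$)
$E = 3072$ ($E = 8 \cdot 384 = 3072$)
$Y{\left(B \right)} = 10 B$ ($Y{\left(B \right)} = \left(4 + 1\right) \left(B + B\right) = 5 \cdot 2 B = 10 B$)
$E \left(Y{\left(12 \right)} + s{\left(L \right)}\right) = 3072 \left(10 \cdot 12 + \left(-3\right)^{2}\right) = 3072 \left(120 + 9\right) = 3072 \cdot 129 = 396288$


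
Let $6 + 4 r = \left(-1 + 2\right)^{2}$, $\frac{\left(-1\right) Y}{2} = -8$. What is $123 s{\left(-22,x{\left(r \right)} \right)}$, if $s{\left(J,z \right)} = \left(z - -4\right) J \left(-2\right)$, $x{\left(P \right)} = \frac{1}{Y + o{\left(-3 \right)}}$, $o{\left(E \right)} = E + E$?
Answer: $\frac{110946}{5} \approx 22189.0$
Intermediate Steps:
$Y = 16$ ($Y = \left(-2\right) \left(-8\right) = 16$)
$o{\left(E \right)} = 2 E$
$r = - \frac{5}{4}$ ($r = - \frac{3}{2} + \frac{\left(-1 + 2\right)^{2}}{4} = - \frac{3}{2} + \frac{1^{2}}{4} = - \frac{3}{2} + \frac{1}{4} \cdot 1 = - \frac{3}{2} + \frac{1}{4} = - \frac{5}{4} \approx -1.25$)
$x{\left(P \right)} = \frac{1}{10}$ ($x{\left(P \right)} = \frac{1}{16 + 2 \left(-3\right)} = \frac{1}{16 - 6} = \frac{1}{10}$)
$s{\left(J,z \right)} = - 2 J \left(4 + z\right)$ ($s{\left(J,z \right)} = \left(z + 4\right) J \left(-2\right) = \left(4 + z\right) J \left(-2\right) = J \left(4 + z\right) \left(-2\right) = - 2 J \left(4 + z\right)$)
$123 s{\left(-22,x{\left(r \right)} \right)} = 123 \left(\left(-2\right) \left(-22\right) \left(4 + \frac{1}{10}\right)\right) = 123 \left(\left(-2\right) \left(-22\right) \frac{41}{10}\right) = 123 \cdot \frac{902}{5} = \frac{110946}{5}$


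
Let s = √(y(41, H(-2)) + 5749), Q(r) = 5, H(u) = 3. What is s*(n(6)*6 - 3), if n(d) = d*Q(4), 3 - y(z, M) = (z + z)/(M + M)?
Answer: 59*√51645 ≈ 13408.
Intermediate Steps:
y(z, M) = 3 - z/M (y(z, M) = 3 - (z + z)/(M + M) = 3 - 2*z/(2*M) = 3 - 2*z*1/(2*M) = 3 - z/M)
n(d) = 5*d (n(d) = d*5 = 5*d)
s = √51645/3 (s = √((3 - 1*41/3) + 5749) = √((3 - 1*41*⅓) + 5749) = √((3 - 41/3) + 5749) = √(-32/3 + 5749) = √(17215/3) = √51645/3 ≈ 75.752)
s*(n(6)*6 - 3) = (√51645/3)*((5*6)*6 - 3) = (√51645/3)*(30*6 - 3) = (√51645/3)*(180 - 3) = (√51645/3)*177 = 59*√51645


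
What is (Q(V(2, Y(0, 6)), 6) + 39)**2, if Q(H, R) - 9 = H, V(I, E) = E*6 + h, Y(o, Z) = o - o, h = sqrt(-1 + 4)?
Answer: (48 + sqrt(3))**2 ≈ 2473.3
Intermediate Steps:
h = sqrt(3) ≈ 1.7320
Y(o, Z) = 0
V(I, E) = sqrt(3) + 6*E (V(I, E) = E*6 + sqrt(3) = 6*E + sqrt(3) = sqrt(3) + 6*E)
Q(H, R) = 9 + H
(Q(V(2, Y(0, 6)), 6) + 39)**2 = ((9 + (sqrt(3) + 6*0)) + 39)**2 = ((9 + (sqrt(3) + 0)) + 39)**2 = ((9 + sqrt(3)) + 39)**2 = (48 + sqrt(3))**2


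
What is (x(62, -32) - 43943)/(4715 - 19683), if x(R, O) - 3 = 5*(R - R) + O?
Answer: 10993/3742 ≈ 2.9377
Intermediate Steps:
x(R, O) = 3 + O (x(R, O) = 3 + (5*(R - R) + O) = 3 + (5*0 + O) = 3 + (0 + O) = 3 + O)
(x(62, -32) - 43943)/(4715 - 19683) = ((3 - 32) - 43943)/(4715 - 19683) = (-29 - 43943)/(-14968) = -43972*(-1/14968) = 10993/3742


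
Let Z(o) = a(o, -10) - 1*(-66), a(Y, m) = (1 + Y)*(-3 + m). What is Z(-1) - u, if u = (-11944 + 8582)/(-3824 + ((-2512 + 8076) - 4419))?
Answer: 173452/2679 ≈ 64.745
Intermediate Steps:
Z(o) = 53 - 13*o (Z(o) = (-3 - 10 - 3*o + o*(-10)) - 1*(-66) = (-3 - 10 - 3*o - 10*o) + 66 = (-13 - 13*o) + 66 = 53 - 13*o)
u = 3362/2679 (u = -3362/(-3824 + (5564 - 4419)) = -3362/(-3824 + 1145) = -3362/(-2679) = -3362*(-1/2679) = 3362/2679 ≈ 1.2549)
Z(-1) - u = (53 - 13*(-1)) - 1*3362/2679 = (53 + 13) - 3362/2679 = 66 - 3362/2679 = 173452/2679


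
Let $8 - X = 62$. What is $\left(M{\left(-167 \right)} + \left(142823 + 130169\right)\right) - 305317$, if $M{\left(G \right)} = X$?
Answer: $-32379$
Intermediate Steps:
$X = -54$ ($X = 8 - 62 = -54$)
$M{\left(G \right)} = -54$
$\left(M{\left(-167 \right)} + \left(142823 + 130169\right)\right) - 305317 = \left(-54 + \left(142823 + 130169\right)\right) - 305317 = \left(-54 + 272992\right) - 305317 = 272938 - 305317 = -32379$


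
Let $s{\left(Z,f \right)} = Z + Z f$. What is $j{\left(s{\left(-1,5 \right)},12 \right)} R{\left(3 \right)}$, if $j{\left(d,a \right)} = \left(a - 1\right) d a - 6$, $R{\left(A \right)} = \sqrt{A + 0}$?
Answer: $- 798 \sqrt{3} \approx -1382.2$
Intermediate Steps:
$R{\left(A \right)} = \sqrt{A}$
$j{\left(d,a \right)} = -6 + a d \left(-1 + a\right)$ ($j{\left(d,a \right)} = \left(a - 1\right) d a - 6 = \left(-1 + a\right) d a - 6 = d \left(-1 + a\right) a - 6 = a d \left(-1 + a\right) - 6 = -6 + a d \left(-1 + a\right)$)
$j{\left(s{\left(-1,5 \right)},12 \right)} R{\left(3 \right)} = \left(-6 + - (1 + 5) 12^{2} - 12 \left(- (1 + 5)\right)\right) \sqrt{3} = \left(-6 + \left(-1\right) 6 \cdot 144 - 12 \left(\left(-1\right) 6\right)\right) \sqrt{3} = \left(-6 - 864 - 12 \left(-6\right)\right) \sqrt{3} = \left(-6 - 864 + 72\right) \sqrt{3} = - 798 \sqrt{3}$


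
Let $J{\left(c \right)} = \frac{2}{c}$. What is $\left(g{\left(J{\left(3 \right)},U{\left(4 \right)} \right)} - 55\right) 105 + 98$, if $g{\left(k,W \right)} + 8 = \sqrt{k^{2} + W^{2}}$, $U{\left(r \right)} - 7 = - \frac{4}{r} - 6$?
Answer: $-6447$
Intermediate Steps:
$U{\left(r \right)} = 1 - \frac{4}{r}$ ($U{\left(r \right)} = 7 - \left(6 + \frac{4}{r}\right) = 1 - \frac{4}{r}$)
$g{\left(k,W \right)} = -8 + \sqrt{W^{2} + k^{2}}$ ($g{\left(k,W \right)} = -8 + \sqrt{k^{2} + W^{2}} = -8 + \sqrt{W^{2} + k^{2}}$)
$\left(g{\left(J{\left(3 \right)},U{\left(4 \right)} \right)} - 55\right) 105 + 98 = \left(\left(-8 + \sqrt{\left(\frac{-4 + 4}{4}\right)^{2} + \left(\frac{2}{3}\right)^{2}}\right) - 55\right) 105 + 98 = \left(\left(-8 + \sqrt{\left(\frac{1}{4} \cdot 0\right)^{2} + \left(2 \cdot \frac{1}{3}\right)^{2}}\right) - 55\right) 105 + 98 = \left(\left(-8 + \sqrt{0^{2} + \left(\frac{2}{3}\right)^{2}}\right) - 55\right) 105 + 98 = \left(\left(-8 + \sqrt{0 + \frac{4}{9}}\right) - 55\right) 105 + 98 = \left(\left(-8 + \sqrt{\frac{4}{9}}\right) - 55\right) 105 + 98 = \left(\left(-8 + \frac{2}{3}\right) - 55\right) 105 + 98 = \left(- \frac{22}{3} - 55\right) 105 + 98 = \left(- \frac{187}{3}\right) 105 + 98 = -6545 + 98 = -6447$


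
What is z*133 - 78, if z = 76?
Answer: 10030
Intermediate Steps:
z*133 - 78 = 76*133 - 78 = 10108 - 78 = 10030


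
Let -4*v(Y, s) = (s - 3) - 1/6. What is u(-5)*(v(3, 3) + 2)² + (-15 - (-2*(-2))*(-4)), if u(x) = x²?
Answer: 60601/576 ≈ 105.21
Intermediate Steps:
v(Y, s) = 19/24 - s/4 (v(Y, s) = -((s - 3) - 1/6)/4 = -((-3 + s) - 1*⅙)/4 = -((-3 + s) - ⅙)/4 = -(-19/6 + s)/4 = 19/24 - s/4)
u(-5)*(v(3, 3) + 2)² + (-15 - (-2*(-2))*(-4)) = (-5)²*((19/24 - ¼*3) + 2)² + (-15 - (-2*(-2))*(-4)) = 25*((19/24 - ¾) + 2)² + (-15 - 4*(-4)) = 25*(1/24 + 2)² + (-15 - 1*(-16)) = 25*(49/24)² + (-15 + 16) = 25*(2401/576) + 1 = 60025/576 + 1 = 60601/576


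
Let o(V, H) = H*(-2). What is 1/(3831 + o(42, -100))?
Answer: 1/4031 ≈ 0.00024808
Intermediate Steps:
o(V, H) = -2*H
1/(3831 + o(42, -100)) = 1/(3831 - 2*(-100)) = 1/(3831 + 200) = 1/4031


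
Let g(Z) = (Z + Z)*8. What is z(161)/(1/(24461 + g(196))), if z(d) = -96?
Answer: -2649312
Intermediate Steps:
g(Z) = 16*Z (g(Z) = (2*Z)*8 = 16*Z)
z(161)/(1/(24461 + g(196))) = -96/(1/(24461 + 16*196)) = -96/(1/(24461 + 3136)) = -96/(1/27597) = -96/1/27597 = -96*27597 = -2649312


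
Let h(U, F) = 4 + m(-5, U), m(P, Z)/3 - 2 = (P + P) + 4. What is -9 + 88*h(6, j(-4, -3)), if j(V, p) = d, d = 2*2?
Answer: -713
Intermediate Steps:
m(P, Z) = 18 + 6*P (m(P, Z) = 6 + 3*((P + P) + 4) = 6 + 3*(2*P + 4) = 6 + 3*(4 + 2*P) = 6 + (12 + 6*P) = 18 + 6*P)
d = 4
j(V, p) = 4
h(U, F) = -8 (h(U, F) = 4 + (18 + 6*(-5)) = 4 + (18 - 30) = 4 - 12 = -8)
-9 + 88*h(6, j(-4, -3)) = -9 + 88*(-8) = -9 - 704 = -713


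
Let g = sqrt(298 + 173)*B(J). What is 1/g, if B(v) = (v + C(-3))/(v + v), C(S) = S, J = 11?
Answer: 11*sqrt(471)/1884 ≈ 0.12671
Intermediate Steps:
B(v) = (-3 + v)/(2*v) (B(v) = (v - 3)/(v + v) = (-3 + v)/((2*v)) = (-3 + v)*(1/(2*v)) = (-3 + v)/(2*v))
g = 4*sqrt(471)/11 (g = sqrt(298 + 173)*((1/2)*(-3 + 11)/11) = sqrt(471)*((1/2)*(1/11)*8) = sqrt(471)*(4/11) = 4*sqrt(471)/11 ≈ 7.8918)
1/g = 1/(4*sqrt(471)/11) = 11*sqrt(471)/1884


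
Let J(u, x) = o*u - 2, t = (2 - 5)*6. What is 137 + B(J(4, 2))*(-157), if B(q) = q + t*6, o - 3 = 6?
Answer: 11755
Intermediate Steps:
o = 9 (o = 3 + 6 = 9)
t = -18 (t = -3*6 = -18)
J(u, x) = -2 + 9*u (J(u, x) = 9*u - 2 = -2 + 9*u)
B(q) = -108 + q (B(q) = q - 18*6 = q - 108 = -108 + q)
137 + B(J(4, 2))*(-157) = 137 + (-108 + (-2 + 9*4))*(-157) = 137 + (-108 + (-2 + 36))*(-157) = 137 + (-108 + 34)*(-157) = 137 - 74*(-157) = 137 + 11618 = 11755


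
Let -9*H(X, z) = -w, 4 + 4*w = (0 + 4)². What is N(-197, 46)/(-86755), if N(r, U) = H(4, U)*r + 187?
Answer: -364/260265 ≈ -0.0013986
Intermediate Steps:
w = 3 (w = -1 + (0 + 4)²/4 = -1 + (¼)*4² = -1 + (¼)*16 = -1 + 4 = 3)
H(X, z) = ⅓ (H(X, z) = -(-1)*3/9 = -⅑*(-3) = ⅓)
N(r, U) = 187 + r/3 (N(r, U) = r/3 + 187 = 187 + r/3)
N(-197, 46)/(-86755) = (187 + (⅓)*(-197))/(-86755) = (187 - 197/3)*(-1/86755) = (364/3)*(-1/86755) = -364/260265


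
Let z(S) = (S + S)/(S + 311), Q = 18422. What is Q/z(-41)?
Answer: -2486970/41 ≈ -60658.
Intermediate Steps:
z(S) = 2*S/(311 + S) (z(S) = (2*S)/(311 + S) = 2*S/(311 + S))
Q/z(-41) = 18422/((2*(-41)/(311 - 41))) = 18422/((2*(-41)/270)) = 18422/((2*(-41)*(1/270))) = 18422/(-41/135) = 18422*(-135/41) = -2486970/41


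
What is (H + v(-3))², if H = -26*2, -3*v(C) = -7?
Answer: 22201/9 ≈ 2466.8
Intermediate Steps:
v(C) = 7/3 (v(C) = -⅓*(-7) = 7/3)
H = -52
(H + v(-3))² = (-52 + 7/3)² = (-149/3)² = 22201/9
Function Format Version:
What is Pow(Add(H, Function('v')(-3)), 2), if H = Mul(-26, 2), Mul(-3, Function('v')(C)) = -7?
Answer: Rational(22201, 9) ≈ 2466.8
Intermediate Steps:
Function('v')(C) = Rational(7, 3) (Function('v')(C) = Mul(Rational(-1, 3), -7) = Rational(7, 3))
H = -52
Pow(Add(H, Function('v')(-3)), 2) = Pow(Add(-52, Rational(7, 3)), 2) = Pow(Rational(-149, 3), 2) = Rational(22201, 9)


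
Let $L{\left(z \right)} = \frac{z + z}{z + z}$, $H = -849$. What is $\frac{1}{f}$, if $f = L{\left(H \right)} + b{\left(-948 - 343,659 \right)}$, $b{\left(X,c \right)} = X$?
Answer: $- \frac{1}{1290} \approx -0.00077519$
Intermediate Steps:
$L{\left(z \right)} = 1$ ($L{\left(z \right)} = \frac{2 z}{2 z} = 2 z \frac{1}{2 z} = 1$)
$f = -1290$ ($f = 1 - 1291 = -1290$)
$\frac{1}{f} = \frac{1}{-1290} = - \frac{1}{1290}$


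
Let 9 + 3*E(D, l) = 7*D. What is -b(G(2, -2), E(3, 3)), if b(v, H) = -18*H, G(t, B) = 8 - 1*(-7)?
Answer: 72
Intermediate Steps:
G(t, B) = 15 (G(t, B) = 8 + 7 = 15)
E(D, l) = -3 + 7*D/3 (E(D, l) = -3 + (7*D)/3 = -3 + 7*D/3)
-b(G(2, -2), E(3, 3)) = -(-18)*(-3 + (7/3)*3) = -(-18)*(-3 + 7) = -(-18)*4 = -1*(-72) = 72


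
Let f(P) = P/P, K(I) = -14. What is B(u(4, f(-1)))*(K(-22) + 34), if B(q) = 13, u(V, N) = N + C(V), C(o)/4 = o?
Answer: 260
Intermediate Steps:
f(P) = 1
C(o) = 4*o
u(V, N) = N + 4*V
B(u(4, f(-1)))*(K(-22) + 34) = 13*(-14 + 34) = 13*20 = 260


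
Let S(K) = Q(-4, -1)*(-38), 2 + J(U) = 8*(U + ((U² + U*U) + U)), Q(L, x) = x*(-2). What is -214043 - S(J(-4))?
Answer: -213967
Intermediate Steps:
Q(L, x) = -2*x
J(U) = -2 + 16*U + 16*U² (J(U) = -2 + 8*(U + ((U² + U*U) + U)) = -2 + 8*(U + ((U² + U²) + U)) = -2 + 8*(U + (2*U² + U)) = -2 + 8*(U + (U + 2*U²)) = -2 + 8*(2*U + 2*U²) = -2 + (16*U + 16*U²) = -2 + 16*U + 16*U²)
S(K) = -76 (S(K) = -2*(-1)*(-38) = 2*(-38) = -76)
-214043 - S(J(-4)) = -214043 - 1*(-76) = -214043 + 76 = -213967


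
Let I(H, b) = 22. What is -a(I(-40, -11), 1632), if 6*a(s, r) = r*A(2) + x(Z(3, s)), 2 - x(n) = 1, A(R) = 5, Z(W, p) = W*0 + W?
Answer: -8161/6 ≈ -1360.2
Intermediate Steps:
Z(W, p) = W (Z(W, p) = 0 + W = W)
x(n) = 1 (x(n) = 2 - 1*1 = 2 - 1 = 1)
a(s, r) = 1/6 + 5*r/6 (a(s, r) = (r*5 + 1)/6 = (5*r + 1)/6 = (1 + 5*r)/6 = 1/6 + 5*r/6)
-a(I(-40, -11), 1632) = -(1/6 + (5/6)*1632) = -(1/6 + 1360) = -1*8161/6 = -8161/6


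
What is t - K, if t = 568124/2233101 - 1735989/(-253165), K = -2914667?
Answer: 1647790648992475904/565343014665 ≈ 2.9147e+6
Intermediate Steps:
t = 4020467884349/565343014665 (t = 568124*(1/2233101) - 1735989*(-1/253165) = 568124/2233101 + 1735989/253165 = 4020467884349/565343014665 ≈ 7.1116)
t - K = 4020467884349/565343014665 - 1*(-2914667) = 4020467884349/565343014665 + 2914667 = 1647790648992475904/565343014665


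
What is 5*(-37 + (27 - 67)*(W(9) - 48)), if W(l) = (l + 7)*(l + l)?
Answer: -48185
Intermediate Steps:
W(l) = 2*l*(7 + l) (W(l) = (7 + l)*(2*l) = 2*l*(7 + l))
5*(-37 + (27 - 67)*(W(9) - 48)) = 5*(-37 + (27 - 67)*(2*9*(7 + 9) - 48)) = 5*(-37 - 40*(2*9*16 - 48)) = 5*(-37 - 40*(288 - 48)) = 5*(-37 - 40*240) = 5*(-37 - 9600) = 5*(-9637) = -48185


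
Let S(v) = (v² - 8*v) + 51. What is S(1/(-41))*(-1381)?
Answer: -118848860/1681 ≈ -70701.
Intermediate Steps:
S(v) = 51 + v² - 8*v
S(1/(-41))*(-1381) = (51 + (1/(-41))² - 8/(-41))*(-1381) = (51 + (-1/41)² - 8*(-1/41))*(-1381) = (51 + 1/1681 + 8/41)*(-1381) = (86060/1681)*(-1381) = -118848860/1681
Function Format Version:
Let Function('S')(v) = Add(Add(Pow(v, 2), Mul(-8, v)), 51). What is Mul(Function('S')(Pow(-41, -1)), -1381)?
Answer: Rational(-118848860, 1681) ≈ -70701.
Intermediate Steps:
Function('S')(v) = Add(51, Pow(v, 2), Mul(-8, v))
Mul(Function('S')(Pow(-41, -1)), -1381) = Mul(Add(51, Pow(Pow(-41, -1), 2), Mul(-8, Pow(-41, -1))), -1381) = Mul(Add(51, Pow(Rational(-1, 41), 2), Mul(-8, Rational(-1, 41))), -1381) = Mul(Add(51, Rational(1, 1681), Rational(8, 41)), -1381) = Mul(Rational(86060, 1681), -1381) = Rational(-118848860, 1681)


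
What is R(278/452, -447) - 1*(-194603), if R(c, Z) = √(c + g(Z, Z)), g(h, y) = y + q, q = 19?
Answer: 194603 + I*√21829114/226 ≈ 1.946e+5 + 20.673*I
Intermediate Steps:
g(h, y) = 19 + y (g(h, y) = y + 19 = 19 + y)
R(c, Z) = √(19 + Z + c) (R(c, Z) = √(c + (19 + Z)) = √(19 + Z + c))
R(278/452, -447) - 1*(-194603) = √(19 - 447 + 278/452) - 1*(-194603) = √(19 - 447 + 278*(1/452)) + 194603 = √(19 - 447 + 139/226) + 194603 = √(-96589/226) + 194603 = I*√21829114/226 + 194603 = 194603 + I*√21829114/226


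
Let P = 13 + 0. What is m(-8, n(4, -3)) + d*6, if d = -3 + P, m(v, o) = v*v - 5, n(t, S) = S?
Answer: 119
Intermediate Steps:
P = 13
m(v, o) = -5 + v² (m(v, o) = v² - 5 = -5 + v²)
d = 10 (d = -3 + 13 = 10)
m(-8, n(4, -3)) + d*6 = (-5 + (-8)²) + 10*6 = (-5 + 64) + 60 = 59 + 60 = 119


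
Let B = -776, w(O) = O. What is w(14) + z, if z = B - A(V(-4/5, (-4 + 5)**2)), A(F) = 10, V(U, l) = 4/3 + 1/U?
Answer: -772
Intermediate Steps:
V(U, l) = 4/3 + 1/U (V(U, l) = 4*(1/3) + 1/U = 4/3 + 1/U)
z = -786 (z = -776 - 1*10 = -776 - 10 = -786)
w(14) + z = 14 - 786 = -772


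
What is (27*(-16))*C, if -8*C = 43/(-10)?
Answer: -1161/5 ≈ -232.20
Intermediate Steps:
C = 43/80 (C = -43/(8*(-10)) = -43*(-1)/(8*10) = -⅛*(-43/10) = 43/80 ≈ 0.53750)
(27*(-16))*C = (27*(-16))*(43/80) = -432*43/80 = -1161/5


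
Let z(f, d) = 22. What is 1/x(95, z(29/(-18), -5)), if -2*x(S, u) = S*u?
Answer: -1/1045 ≈ -0.00095694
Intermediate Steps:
x(S, u) = -S*u/2
1/x(95, z(29/(-18), -5)) = 1/(-1/2*95*22) = 1/(-1045) = -1/1045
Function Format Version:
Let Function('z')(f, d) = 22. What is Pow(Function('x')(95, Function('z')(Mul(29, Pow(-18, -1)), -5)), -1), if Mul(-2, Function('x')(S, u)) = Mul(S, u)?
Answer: Rational(-1, 1045) ≈ -0.00095694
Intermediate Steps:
Function('x')(S, u) = Mul(Rational(-1, 2), S, u) (Function('x')(S, u) = Mul(Rational(-1, 2), Mul(S, u)) = Mul(Rational(-1, 2), S, u))
Pow(Function('x')(95, Function('z')(Mul(29, Pow(-18, -1)), -5)), -1) = Pow(Mul(Rational(-1, 2), 95, 22), -1) = Pow(-1045, -1) = Rational(-1, 1045)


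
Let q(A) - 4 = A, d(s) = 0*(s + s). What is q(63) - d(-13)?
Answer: 67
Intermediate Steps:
d(s) = 0 (d(s) = 0*(2*s) = 0)
q(A) = 4 + A
q(63) - d(-13) = (4 + 63) - 1*0 = 67 + 0 = 67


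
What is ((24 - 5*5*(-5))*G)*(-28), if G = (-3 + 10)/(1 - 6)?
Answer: 29204/5 ≈ 5840.8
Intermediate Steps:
G = -7/5 (G = 7/(-5) = 7*(-1/5) = -7/5 ≈ -1.4000)
((24 - 5*5*(-5))*G)*(-28) = ((24 - 5*5*(-5))*(-7/5))*(-28) = ((24 - 25*(-5))*(-7/5))*(-28) = ((24 - 1*(-125))*(-7/5))*(-28) = ((24 + 125)*(-7/5))*(-28) = (149*(-7/5))*(-28) = -1043/5*(-28) = 29204/5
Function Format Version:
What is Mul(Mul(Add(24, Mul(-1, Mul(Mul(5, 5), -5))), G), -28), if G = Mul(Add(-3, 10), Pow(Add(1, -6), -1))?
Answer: Rational(29204, 5) ≈ 5840.8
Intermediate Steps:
G = Rational(-7, 5) (G = Mul(7, Pow(-5, -1)) = Mul(7, Rational(-1, 5)) = Rational(-7, 5) ≈ -1.4000)
Mul(Mul(Add(24, Mul(-1, Mul(Mul(5, 5), -5))), G), -28) = Mul(Mul(Add(24, Mul(-1, Mul(Mul(5, 5), -5))), Rational(-7, 5)), -28) = Mul(Mul(Add(24, Mul(-1, Mul(25, -5))), Rational(-7, 5)), -28) = Mul(Mul(Add(24, Mul(-1, -125)), Rational(-7, 5)), -28) = Mul(Mul(Add(24, 125), Rational(-7, 5)), -28) = Mul(Mul(149, Rational(-7, 5)), -28) = Mul(Rational(-1043, 5), -28) = Rational(29204, 5)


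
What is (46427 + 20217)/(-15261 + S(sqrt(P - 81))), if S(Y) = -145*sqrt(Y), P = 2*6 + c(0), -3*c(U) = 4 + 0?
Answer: -66644/(15261 + 145*3**(3/4)*211**(1/4)*sqrt(I)/3) ≈ -4.282 + 0.081723*I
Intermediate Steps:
c(U) = -4/3 (c(U) = -(4 + 0)/3 = -1/3*4 = -4/3)
P = 32/3 (P = 2*6 - 4/3 = 12 - 4/3 = 32/3 ≈ 10.667)
(46427 + 20217)/(-15261 + S(sqrt(P - 81))) = (46427 + 20217)/(-15261 - 145*(32/3 - 81)**(1/4)) = 66644/(-15261 - 145*(-211)**(1/4)*3**(3/4)/3) = 66644/(-15261 - 145*3**(3/4)*211**(1/4)*sqrt(I)/3)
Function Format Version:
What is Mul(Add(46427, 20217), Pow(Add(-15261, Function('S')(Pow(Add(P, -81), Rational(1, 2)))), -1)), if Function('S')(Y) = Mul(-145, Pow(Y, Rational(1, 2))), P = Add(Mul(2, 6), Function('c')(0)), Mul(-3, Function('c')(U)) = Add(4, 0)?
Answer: Mul(-66644, Pow(Add(15261, Mul(Rational(145, 3), Pow(3, Rational(3, 4)), Pow(211, Rational(1, 4)), Pow(I, Rational(1, 2)))), -1)) ≈ Add(-4.2820, Mul(0.081723, I))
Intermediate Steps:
Function('c')(U) = Rational(-4, 3) (Function('c')(U) = Mul(Rational(-1, 3), Add(4, 0)) = Mul(Rational(-1, 3), 4) = Rational(-4, 3))
P = Rational(32, 3) (P = Add(Mul(2, 6), Rational(-4, 3)) = Add(12, Rational(-4, 3)) = Rational(32, 3) ≈ 10.667)
Mul(Add(46427, 20217), Pow(Add(-15261, Function('S')(Pow(Add(P, -81), Rational(1, 2)))), -1)) = Mul(Add(46427, 20217), Pow(Add(-15261, Mul(-145, Pow(Pow(Add(Rational(32, 3), -81), Rational(1, 2)), Rational(1, 2)))), -1)) = Mul(66644, Pow(Add(-15261, Mul(-145, Pow(Pow(Rational(-211, 3), Rational(1, 2)), Rational(1, 2)))), -1)) = Mul(66644, Pow(Add(-15261, Mul(-145, Pow(Mul(Rational(1, 3), I, Pow(633, Rational(1, 2))), Rational(1, 2)))), -1)) = Mul(66644, Pow(Add(-15261, Mul(-145, Mul(Rational(1, 3), Pow(3, Rational(3, 4)), Pow(211, Rational(1, 4)), Pow(I, Rational(1, 2))))), -1)) = Mul(66644, Pow(Add(-15261, Mul(Rational(-145, 3), Pow(3, Rational(3, 4)), Pow(211, Rational(1, 4)), Pow(I, Rational(1, 2)))), -1))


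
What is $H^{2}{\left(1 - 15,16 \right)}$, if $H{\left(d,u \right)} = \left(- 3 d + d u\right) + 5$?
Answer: $31329$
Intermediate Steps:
$H{\left(d,u \right)} = 5 - 3 d + d u$
$H^{2}{\left(1 - 15,16 \right)} = \left(5 - 3 \left(1 - 15\right) + \left(1 - 15\right) 16\right)^{2} = \left(5 - -42 - 224\right)^{2} = \left(5 + 42 - 224\right)^{2} = \left(-177\right)^{2} = 31329$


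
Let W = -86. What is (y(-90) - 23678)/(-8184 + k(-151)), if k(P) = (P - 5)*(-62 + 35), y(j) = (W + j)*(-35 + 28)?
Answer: 3741/662 ≈ 5.6511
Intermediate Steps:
y(j) = 602 - 7*j (y(j) = (-86 + j)*(-35 + 28) = (-86 + j)*(-7) = 602 - 7*j)
k(P) = 135 - 27*P (k(P) = (-5 + P)*(-27) = 135 - 27*P)
(y(-90) - 23678)/(-8184 + k(-151)) = ((602 - 7*(-90)) - 23678)/(-8184 + (135 - 27*(-151))) = ((602 + 630) - 23678)/(-8184 + (135 + 4077)) = (1232 - 23678)/(-8184 + 4212) = -22446/(-3972) = -22446*(-1/3972) = 3741/662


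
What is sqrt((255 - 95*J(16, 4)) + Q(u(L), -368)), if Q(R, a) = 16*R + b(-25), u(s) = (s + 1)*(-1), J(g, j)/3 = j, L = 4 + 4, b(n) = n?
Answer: I*sqrt(1054) ≈ 32.465*I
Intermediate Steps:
L = 8
J(g, j) = 3*j
u(s) = -1 - s (u(s) = (1 + s)*(-1) = -1 - s)
Q(R, a) = -25 + 16*R (Q(R, a) = 16*R - 25 = -25 + 16*R)
sqrt((255 - 95*J(16, 4)) + Q(u(L), -368)) = sqrt((255 - 285*4) + (-25 + 16*(-1 - 1*8))) = sqrt((255 - 95*12) + (-25 + 16*(-1 - 8))) = sqrt((255 - 1140) + (-25 + 16*(-9))) = sqrt(-885 + (-25 - 144)) = sqrt(-885 - 169) = sqrt(-1054) = I*sqrt(1054)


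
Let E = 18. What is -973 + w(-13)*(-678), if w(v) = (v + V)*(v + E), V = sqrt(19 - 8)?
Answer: 43097 - 3390*sqrt(11) ≈ 31854.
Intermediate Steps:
V = sqrt(11) ≈ 3.3166
w(v) = (18 + v)*(v + sqrt(11)) (w(v) = (v + sqrt(11))*(v + 18) = (v + sqrt(11))*(18 + v) = (18 + v)*(v + sqrt(11)))
-973 + w(-13)*(-678) = -973 + ((-13)**2 + 18*(-13) + 18*sqrt(11) - 13*sqrt(11))*(-678) = -973 + (169 - 234 + 18*sqrt(11) - 13*sqrt(11))*(-678) = -973 + (-65 + 5*sqrt(11))*(-678) = -973 + (44070 - 3390*sqrt(11)) = 43097 - 3390*sqrt(11)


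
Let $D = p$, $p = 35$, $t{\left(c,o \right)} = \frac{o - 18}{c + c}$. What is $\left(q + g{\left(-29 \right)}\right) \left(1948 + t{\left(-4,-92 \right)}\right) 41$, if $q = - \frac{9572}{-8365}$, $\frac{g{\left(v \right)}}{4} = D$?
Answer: $\frac{13566216448}{1195} \approx 1.1352 \cdot 10^{7}$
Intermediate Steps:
$t{\left(c,o \right)} = \frac{-18 + o}{2 c}$
$D = 35$
$g{\left(v \right)} = 140$ ($g{\left(v \right)} = 4 \cdot 35 = 140$)
$q = \frac{9572}{8365}$ ($q = \left(-9572\right) \left(- \frac{1}{8365}\right) = \frac{9572}{8365} \approx 1.1443$)
$\left(q + g{\left(-29 \right)}\right) \left(1948 + t{\left(-4,-92 \right)}\right) 41 = \left(\frac{9572}{8365} + 140\right) \left(1948 + \frac{-18 - 92}{2 \left(-4\right)}\right) 41 = \frac{1180672 \left(1948 + \frac{1}{2} \left(- \frac{1}{4}\right) \left(-110\right)\right)}{8365} \cdot 41 = \frac{1180672 \left(1948 + \frac{55}{4}\right)}{8365} \cdot 41 = \frac{1180672}{8365} \cdot \frac{7847}{4} \cdot 41 = \frac{330883328}{1195} \cdot 41 = \frac{13566216448}{1195}$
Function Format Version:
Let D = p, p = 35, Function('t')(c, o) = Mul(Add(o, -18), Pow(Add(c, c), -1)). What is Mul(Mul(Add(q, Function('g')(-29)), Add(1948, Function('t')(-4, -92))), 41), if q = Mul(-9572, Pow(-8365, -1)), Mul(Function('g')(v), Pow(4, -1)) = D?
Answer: Rational(13566216448, 1195) ≈ 1.1352e+7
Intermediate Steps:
Function('t')(c, o) = Mul(Rational(1, 2), Pow(c, -1), Add(-18, o)) (Function('t')(c, o) = Mul(Add(-18, o), Pow(Mul(2, c), -1)) = Mul(Add(-18, o), Mul(Rational(1, 2), Pow(c, -1))) = Mul(Rational(1, 2), Pow(c, -1), Add(-18, o)))
D = 35
Function('g')(v) = 140 (Function('g')(v) = Mul(4, 35) = 140)
q = Rational(9572, 8365) (q = Mul(-9572, Rational(-1, 8365)) = Rational(9572, 8365) ≈ 1.1443)
Mul(Mul(Add(q, Function('g')(-29)), Add(1948, Function('t')(-4, -92))), 41) = Mul(Mul(Add(Rational(9572, 8365), 140), Add(1948, Mul(Rational(1, 2), Pow(-4, -1), Add(-18, -92)))), 41) = Mul(Mul(Rational(1180672, 8365), Add(1948, Mul(Rational(1, 2), Rational(-1, 4), -110))), 41) = Mul(Mul(Rational(1180672, 8365), Add(1948, Rational(55, 4))), 41) = Mul(Mul(Rational(1180672, 8365), Rational(7847, 4)), 41) = Mul(Rational(330883328, 1195), 41) = Rational(13566216448, 1195)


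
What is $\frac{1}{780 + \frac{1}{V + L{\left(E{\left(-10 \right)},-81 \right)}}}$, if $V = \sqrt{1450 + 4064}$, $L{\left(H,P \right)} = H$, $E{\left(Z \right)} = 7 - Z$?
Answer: $\frac{4075483}{3178863479} - \frac{\sqrt{5514}}{3178863479} \approx 0.001282$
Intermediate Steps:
$V = \sqrt{5514} \approx 74.256$
$\frac{1}{780 + \frac{1}{V + L{\left(E{\left(-10 \right)},-81 \right)}}} = \frac{1}{780 + \frac{1}{\sqrt{5514} + \left(7 - -10\right)}} = \frac{1}{780 + \frac{1}{\sqrt{5514} + \left(7 + 10\right)}} = \frac{1}{780 + \frac{1}{\sqrt{5514} + 17}} = \frac{1}{780 + \frac{1}{17 + \sqrt{5514}}}$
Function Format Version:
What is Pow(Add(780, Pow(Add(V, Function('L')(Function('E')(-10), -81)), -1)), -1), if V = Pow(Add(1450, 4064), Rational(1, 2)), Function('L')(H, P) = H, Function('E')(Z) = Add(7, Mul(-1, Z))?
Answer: Add(Rational(4075483, 3178863479), Mul(Rational(-1, 3178863479), Pow(5514, Rational(1, 2)))) ≈ 0.0012820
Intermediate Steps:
V = Pow(5514, Rational(1, 2)) ≈ 74.256
Pow(Add(780, Pow(Add(V, Function('L')(Function('E')(-10), -81)), -1)), -1) = Pow(Add(780, Pow(Add(Pow(5514, Rational(1, 2)), Add(7, Mul(-1, -10))), -1)), -1) = Pow(Add(780, Pow(Add(Pow(5514, Rational(1, 2)), Add(7, 10)), -1)), -1) = Pow(Add(780, Pow(Add(Pow(5514, Rational(1, 2)), 17), -1)), -1) = Pow(Add(780, Pow(Add(17, Pow(5514, Rational(1, 2))), -1)), -1)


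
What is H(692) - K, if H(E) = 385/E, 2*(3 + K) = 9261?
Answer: -3201845/692 ≈ -4626.9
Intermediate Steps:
K = 9255/2 (K = -3 + (1/2)*9261 = -3 + 9261/2 = 9255/2 ≈ 4627.5)
H(692) - K = 385/692 - 1*9255/2 = 385*(1/692) - 9255/2 = 385/692 - 9255/2 = -3201845/692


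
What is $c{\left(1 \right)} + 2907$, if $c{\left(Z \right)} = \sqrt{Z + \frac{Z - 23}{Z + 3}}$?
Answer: $2907 + \frac{3 i \sqrt{2}}{2} \approx 2907.0 + 2.1213 i$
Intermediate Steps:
$c{\left(Z \right)} = \sqrt{Z + \frac{-23 + Z}{3 + Z}}$
$c{\left(1 \right)} + 2907 = \sqrt{\frac{-23 + 1 + 1 \left(3 + 1\right)}{3 + 1}} + 2907 = \sqrt{\frac{-23 + 1 + 1 \cdot 4}{4}} + 2907 = \sqrt{\frac{-23 + 1 + 4}{4}} + 2907 = \sqrt{\frac{1}{4} \left(-18\right)} + 2907 = \sqrt{- \frac{9}{2}} + 2907 = \frac{3 i \sqrt{2}}{2} + 2907 = 2907 + \frac{3 i \sqrt{2}}{2}$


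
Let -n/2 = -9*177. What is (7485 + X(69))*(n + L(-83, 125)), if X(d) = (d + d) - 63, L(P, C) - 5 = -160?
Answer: 22914360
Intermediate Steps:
L(P, C) = -155 (L(P, C) = 5 - 160 = -155)
n = 3186 (n = -(-18)*177 = -2*(-1593) = 3186)
X(d) = -63 + 2*d (X(d) = 2*d - 63 = -63 + 2*d)
(7485 + X(69))*(n + L(-83, 125)) = (7485 + (-63 + 2*69))*(3186 - 155) = (7485 + (-63 + 138))*3031 = (7485 + 75)*3031 = 7560*3031 = 22914360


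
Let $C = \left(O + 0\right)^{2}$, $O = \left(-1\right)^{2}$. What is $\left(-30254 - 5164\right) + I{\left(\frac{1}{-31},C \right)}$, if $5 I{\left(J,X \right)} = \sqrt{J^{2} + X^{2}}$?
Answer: $-35418 + \frac{\sqrt{962}}{155} \approx -35418.0$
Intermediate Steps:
$O = 1$
$C = 1$ ($C = \left(1 + 0\right)^{2} = 1^{2} = 1$)
$I{\left(J,X \right)} = \frac{\sqrt{J^{2} + X^{2}}}{5}$
$\left(-30254 - 5164\right) + I{\left(\frac{1}{-31},C \right)} = \left(-30254 - 5164\right) + \frac{\sqrt{\left(\frac{1}{-31}\right)^{2} + 1^{2}}}{5} = -35418 + \frac{\sqrt{\left(- \frac{1}{31}\right)^{2} + 1}}{5} = -35418 + \frac{\sqrt{\frac{1}{961} + 1}}{5} = -35418 + \frac{\sqrt{\frac{962}{961}}}{5} = -35418 + \frac{\frac{1}{31} \sqrt{962}}{5} = -35418 + \frac{\sqrt{962}}{155}$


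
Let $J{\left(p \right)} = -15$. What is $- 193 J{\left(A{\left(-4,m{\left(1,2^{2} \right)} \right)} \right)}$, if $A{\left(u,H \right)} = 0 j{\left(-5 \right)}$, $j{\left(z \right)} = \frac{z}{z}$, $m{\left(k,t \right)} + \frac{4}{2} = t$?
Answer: $2895$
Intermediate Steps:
$m{\left(k,t \right)} = -2 + t$
$j{\left(z \right)} = 1$
$A{\left(u,H \right)} = 0$ ($A{\left(u,H \right)} = 0 \cdot 1 = 0$)
$- 193 J{\left(A{\left(-4,m{\left(1,2^{2} \right)} \right)} \right)} = \left(-193\right) \left(-15\right) = 2895$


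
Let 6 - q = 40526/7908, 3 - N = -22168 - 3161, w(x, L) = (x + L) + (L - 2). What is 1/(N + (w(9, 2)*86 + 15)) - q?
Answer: -90996119/103962522 ≈ -0.87528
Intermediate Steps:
w(x, L) = -2 + x + 2*L (w(x, L) = (L + x) + (-2 + L) = -2 + x + 2*L)
N = 25332 (N = 3 - (-22168 - 3161) = 3 - 1*(-25329) = 3 + 25329 = 25332)
q = 3461/3954 (q = 6 - 40526/7908 = 6 - 1*20263/3954 = 6 - 20263/3954 = 3461/3954 ≈ 0.87532)
1/(N + (w(9, 2)*86 + 15)) - q = 1/(25332 + ((-2 + 9 + 2*2)*86 + 15)) - 1*3461/3954 = 1/(25332 + ((-2 + 9 + 4)*86 + 15)) - 3461/3954 = 1/(25332 + (11*86 + 15)) - 3461/3954 = 1/(25332 + (946 + 15)) - 3461/3954 = 1/(25332 + 961) - 3461/3954 = 1/26293 - 3461/3954 = -90996119/103962522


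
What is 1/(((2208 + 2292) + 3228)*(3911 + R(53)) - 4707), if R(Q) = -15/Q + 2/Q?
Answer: 53/1601533089 ≈ 3.3093e-8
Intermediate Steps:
R(Q) = -13/Q
1/(((2208 + 2292) + 3228)*(3911 + R(53)) - 4707) = 1/(((2208 + 2292) + 3228)*(3911 - 13/53) - 4707) = 1/((4500 + 3228)*(3911 - 13*1/53) - 4707) = 1/(7728*(3911 - 13/53) - 4707) = 1/(7728*(207270/53) - 4707) = 1/(1601782560/53 - 4707) = 1/(1601533089/53) = 53/1601533089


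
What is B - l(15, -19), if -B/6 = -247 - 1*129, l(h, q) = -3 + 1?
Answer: 2258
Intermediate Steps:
l(h, q) = -2
B = 2256 (B = -6*(-247 - 1*129) = -6*(-247 - 129) = -6*(-376) = 2256)
B - l(15, -19) = 2256 - 1*(-2) = 2256 + 2 = 2258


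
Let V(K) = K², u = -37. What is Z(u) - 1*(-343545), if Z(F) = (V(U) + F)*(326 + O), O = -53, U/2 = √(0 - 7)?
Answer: 325800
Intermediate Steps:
U = 2*I*√7 (U = 2*√(0 - 7) = 2*√(-7) = 2*(I*√7) = 2*I*√7 ≈ 5.2915*I)
Z(F) = -7644 + 273*F (Z(F) = ((2*I*√7)² + F)*(326 - 53) = (-28 + F)*273 = -7644 + 273*F)
Z(u) - 1*(-343545) = (-7644 + 273*(-37)) - 1*(-343545) = (-7644 - 10101) + 343545 = -17745 + 343545 = 325800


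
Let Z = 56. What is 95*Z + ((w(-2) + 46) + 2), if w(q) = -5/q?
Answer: 10741/2 ≈ 5370.5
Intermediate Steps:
95*Z + ((w(-2) + 46) + 2) = 95*56 + ((-5/(-2) + 46) + 2) = 5320 + ((-5*(-1/2) + 46) + 2) = 5320 + ((5/2 + 46) + 2) = 5320 + (97/2 + 2) = 5320 + 101/2 = 10741/2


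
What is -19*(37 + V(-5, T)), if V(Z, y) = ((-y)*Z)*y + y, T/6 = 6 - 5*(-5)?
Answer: -3290857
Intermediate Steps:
T = 186 (T = 6*(6 - 5*(-5)) = 6*(6 + 25) = 6*31 = 186)
V(Z, y) = y - Z*y² (V(Z, y) = (-Z*y)*y + y = -Z*y² + y = y - Z*y²)
-19*(37 + V(-5, T)) = -19*(37 + 186*(1 - 1*(-5)*186)) = -19*(37 + 186*(1 + 930)) = -19*(37 + 186*931) = -19*(37 + 173166) = -19*173203 = -3290857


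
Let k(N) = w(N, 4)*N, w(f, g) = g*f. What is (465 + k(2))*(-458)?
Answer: -220298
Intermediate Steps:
w(f, g) = f*g
k(N) = 4*N² (k(N) = (N*4)*N = (4*N)*N = 4*N²)
(465 + k(2))*(-458) = (465 + 4*2²)*(-458) = (465 + 4*4)*(-458) = (465 + 16)*(-458) = 481*(-458) = -220298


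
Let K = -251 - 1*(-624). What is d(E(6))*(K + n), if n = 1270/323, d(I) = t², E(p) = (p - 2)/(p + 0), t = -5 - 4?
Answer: 9861669/323 ≈ 30531.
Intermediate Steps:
t = -9
E(p) = (-2 + p)/p
K = 373 (K = -251 + 624 = 373)
d(I) = 81 (d(I) = (-9)² = 81)
n = 1270/323 (n = 1270*(1/323) = 1270/323 ≈ 3.9319)
d(E(6))*(K + n) = 81*(373 + 1270/323) = 81*(121749/323) = 9861669/323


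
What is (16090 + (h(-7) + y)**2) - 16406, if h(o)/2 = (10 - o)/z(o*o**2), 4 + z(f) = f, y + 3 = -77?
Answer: 734457192/120409 ≈ 6099.7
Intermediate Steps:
y = -80 (y = -3 - 77 = -80)
z(f) = -4 + f
h(o) = 2*(10 - o)/(-4 + o**3) (h(o) = 2*((10 - o)/(-4 + o*o**2)) = 2*((10 - o)/(-4 + o**3)) = 2*(10 - o)/(-4 + o**3))
(16090 + (h(-7) + y)**2) - 16406 = (16090 + (2*(10 - 1*(-7))/(-4 + (-7)**3) - 80)**2) - 16406 = (16090 + (2*(10 + 7)/(-4 - 343) - 80)**2) - 16406 = (16090 + (2*17/(-347) - 80)**2) - 16406 = (16090 + (2*(-1/347)*17 - 80)**2) - 16406 = (16090 + (-34/347 - 80)**2) - 16406 = (16090 + (-27794/347)**2) - 16406 = (16090 + 772506436/120409) - 16406 = 2709887246/120409 - 16406 = 734457192/120409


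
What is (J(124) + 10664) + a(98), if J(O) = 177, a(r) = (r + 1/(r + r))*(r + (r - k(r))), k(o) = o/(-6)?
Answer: 126603/4 ≈ 31651.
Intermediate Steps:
k(o) = -o/6 (k(o) = o*(-⅙) = -o/6)
a(r) = 13*r*(r + 1/(2*r))/6 (a(r) = (r + 1/(r + r))*(r + (r - (-1)*r/6)) = (r + 1/(2*r))*(r + (r + r/6)) = (r + 1/(2*r))*(r + 7*r/6) = (r + 1/(2*r))*(13*r/6) = 13*r*(r + 1/(2*r))/6)
(J(124) + 10664) + a(98) = (177 + 10664) + (13/12 + (13/6)*98²) = 10841 + (13/12 + (13/6)*9604) = 10841 + (13/12 + 62426/3) = 10841 + 83239/4 = 126603/4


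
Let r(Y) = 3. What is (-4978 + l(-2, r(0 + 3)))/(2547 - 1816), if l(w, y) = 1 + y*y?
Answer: -4968/731 ≈ -6.7962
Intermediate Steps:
l(w, y) = 1 + y**2
(-4978 + l(-2, r(0 + 3)))/(2547 - 1816) = (-4978 + (1 + 3**2))/(2547 - 1816) = (-4978 + (1 + 9))/731 = (-4978 + 10)*(1/731) = -4968*1/731 = -4968/731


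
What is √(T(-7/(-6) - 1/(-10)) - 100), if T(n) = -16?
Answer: 2*I*√29 ≈ 10.77*I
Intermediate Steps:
√(T(-7/(-6) - 1/(-10)) - 100) = √(-16 - 100) = √(-116) = 2*I*√29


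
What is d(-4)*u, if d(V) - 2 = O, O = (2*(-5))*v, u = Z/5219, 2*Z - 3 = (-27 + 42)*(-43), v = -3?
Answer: -10272/5219 ≈ -1.9682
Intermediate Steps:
Z = -321 (Z = 3/2 + ((-27 + 42)*(-43))/2 = 3/2 + (15*(-43))/2 = 3/2 + (½)*(-645) = 3/2 - 645/2 = -321)
u = -321/5219 ≈ -0.061506
O = 30 (O = (2*(-5))*(-3) = -10*(-3) = 30)
d(V) = 32 (d(V) = 2 + 30 = 32)
d(-4)*u = 32*(-321/5219) = -10272/5219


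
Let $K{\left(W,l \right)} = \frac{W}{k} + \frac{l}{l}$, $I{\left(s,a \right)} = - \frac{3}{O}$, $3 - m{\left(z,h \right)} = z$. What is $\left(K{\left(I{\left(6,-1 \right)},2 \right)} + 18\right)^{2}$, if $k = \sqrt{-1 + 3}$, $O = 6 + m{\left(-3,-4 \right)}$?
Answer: $\frac{11553}{32} - \frac{19 \sqrt{2}}{4} \approx 354.31$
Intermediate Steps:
$m{\left(z,h \right)} = 3 - z$
$O = 12$ ($O = 6 + \left(3 - -3\right) = 6 + \left(3 + 3\right) = 6 + 6 = 12$)
$I{\left(s,a \right)} = - \frac{1}{4}$ ($I{\left(s,a \right)} = - \frac{3}{12} = \left(-3\right) \frac{1}{12} = - \frac{1}{4}$)
$k = \sqrt{2} \approx 1.4142$
$K{\left(W,l \right)} = 1 + \frac{W \sqrt{2}}{2}$ ($K{\left(W,l \right)} = \frac{W}{\sqrt{2}} + \frac{l}{l} = W \frac{\sqrt{2}}{2} + 1 = \frac{W \sqrt{2}}{2} + 1 = 1 + \frac{W \sqrt{2}}{2}$)
$\left(K{\left(I{\left(6,-1 \right)},2 \right)} + 18\right)^{2} = \left(\left(1 + \frac{1}{2} \left(- \frac{1}{4}\right) \sqrt{2}\right) + 18\right)^{2} = \left(\left(1 - \frac{\sqrt{2}}{8}\right) + 18\right)^{2} = \left(19 - \frac{\sqrt{2}}{8}\right)^{2}$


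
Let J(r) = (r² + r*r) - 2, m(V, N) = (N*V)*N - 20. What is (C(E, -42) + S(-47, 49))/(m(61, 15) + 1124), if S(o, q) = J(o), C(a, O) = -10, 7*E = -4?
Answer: 4406/14829 ≈ 0.29712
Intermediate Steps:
E = -4/7 (E = (⅐)*(-4) = -4/7 ≈ -0.57143)
m(V, N) = -20 + V*N² (m(V, N) = V*N² - 20 = -20 + V*N²)
J(r) = -2 + 2*r² (J(r) = (r² + r²) - 2 = 2*r² - 2 = -2 + 2*r²)
S(o, q) = -2 + 2*o²
(C(E, -42) + S(-47, 49))/(m(61, 15) + 1124) = (-10 + (-2 + 2*(-47)²))/((-20 + 61*15²) + 1124) = (-10 + (-2 + 2*2209))/((-20 + 61*225) + 1124) = (-10 + (-2 + 4418))/((-20 + 13725) + 1124) = (-10 + 4416)/(13705 + 1124) = 4406/14829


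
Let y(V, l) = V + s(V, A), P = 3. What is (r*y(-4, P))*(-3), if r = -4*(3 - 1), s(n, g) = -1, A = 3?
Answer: -120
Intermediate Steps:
y(V, l) = -1 + V (y(V, l) = V - 1 = -1 + V)
r = -8 (r = -4*2 = -8)
(r*y(-4, P))*(-3) = -8*(-1 - 4)*(-3) = -8*(-5)*(-3) = 40*(-3) = -120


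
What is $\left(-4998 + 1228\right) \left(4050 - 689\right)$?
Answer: $-12670970$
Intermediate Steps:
$\left(-4998 + 1228\right) \left(4050 - 689\right) = \left(-3770\right) 3361 = -12670970$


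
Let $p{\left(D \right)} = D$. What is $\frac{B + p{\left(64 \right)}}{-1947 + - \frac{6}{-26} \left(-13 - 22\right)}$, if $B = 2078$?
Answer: $- \frac{1547}{1412} \approx -1.0956$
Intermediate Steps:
$\frac{B + p{\left(64 \right)}}{-1947 + - \frac{6}{-26} \left(-13 - 22\right)} = \frac{2078 + 64}{-1947 + - \frac{6}{-26} \left(-13 - 22\right)} = \frac{2142}{-1947 + \left(-6\right) \left(- \frac{1}{26}\right) \left(-35\right)} = \frac{2142}{-1947 + \frac{3}{13} \left(-35\right)} = \frac{2142}{-1947 - \frac{105}{13}} = \frac{2142}{- \frac{25416}{13}} = 2142 \left(- \frac{13}{25416}\right) = - \frac{1547}{1412}$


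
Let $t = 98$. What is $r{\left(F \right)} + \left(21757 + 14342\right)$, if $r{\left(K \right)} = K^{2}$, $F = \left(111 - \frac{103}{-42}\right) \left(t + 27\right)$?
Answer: $\frac{354832819261}{1764} \approx 2.0115 \cdot 10^{8}$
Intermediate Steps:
$F = \frac{595625}{42}$ ($F = \left(111 - \frac{103}{-42}\right) \left(98 + 27\right) = \left(111 - - \frac{103}{42}\right) 125 = \left(111 + \frac{103}{42}\right) 125 = \frac{4765}{42} \cdot 125 = \frac{595625}{42} \approx 14182.0$)
$r{\left(F \right)} + \left(21757 + 14342\right) = \left(\frac{595625}{42}\right)^{2} + \left(21757 + 14342\right) = \frac{354769140625}{1764} + 36099 = \frac{354832819261}{1764}$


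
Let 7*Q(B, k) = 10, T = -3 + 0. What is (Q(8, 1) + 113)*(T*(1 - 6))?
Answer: 12015/7 ≈ 1716.4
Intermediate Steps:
T = -3
Q(B, k) = 10/7 (Q(B, k) = (1/7)*10 = 10/7)
(Q(8, 1) + 113)*(T*(1 - 6)) = (10/7 + 113)*(-3*(1 - 6)) = 801*(-3*(-5))/7 = (801/7)*15 = 12015/7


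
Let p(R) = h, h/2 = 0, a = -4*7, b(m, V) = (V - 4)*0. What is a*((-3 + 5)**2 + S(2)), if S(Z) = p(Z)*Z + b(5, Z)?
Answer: -112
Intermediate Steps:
b(m, V) = 0 (b(m, V) = (-4 + V)*0 = 0)
a = -28
h = 0 (h = 2*0 = 0)
p(R) = 0
S(Z) = 0 (S(Z) = 0*Z + 0 = 0 + 0 = 0)
a*((-3 + 5)**2 + S(2)) = -28*((-3 + 5)**2 + 0) = -28*(2**2 + 0) = -28*(4 + 0) = -28*4 = -112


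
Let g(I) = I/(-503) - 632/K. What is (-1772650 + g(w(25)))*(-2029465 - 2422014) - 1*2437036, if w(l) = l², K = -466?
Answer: 924806914184333769/117199 ≈ 7.8909e+12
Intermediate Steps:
g(I) = 316/233 - I/503 (g(I) = I/(-503) - 632/(-466) = I*(-1/503) - 632*(-1/466) = -I/503 + 316/233 = 316/233 - I/503)
(-1772650 + g(w(25)))*(-2029465 - 2422014) - 1*2437036 = (-1772650 + (316/233 - 1/503*25²))*(-2029465 - 2422014) - 1*2437036 = (-1772650 + (316/233 - 1/503*625))*(-4451479) - 2437036 = (-1772650 + (316/233 - 625/503))*(-4451479) - 2437036 = (-1772650 + 13323/117199)*(-4451479) - 2437036 = -207752794027/117199*(-4451479) - 2437036 = 924807199802515933/117199 - 2437036 = 924806914184333769/117199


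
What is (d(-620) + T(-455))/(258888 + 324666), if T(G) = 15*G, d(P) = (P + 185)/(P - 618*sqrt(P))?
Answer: 5*(-562380*sqrt(155) + 282071*I)/(778072*(-155*I + 309*sqrt(155))) ≈ -0.011696 - 4.8364e-8*I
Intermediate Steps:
d(P) = (185 + P)/(P - 618*sqrt(P))
(d(-620) + T(-455))/(258888 + 324666) = ((185 - 620)/(-620 - 1236*I*sqrt(155)) + 15*(-455))/(258888 + 324666) = (-435/(-620 - 1236*I*sqrt(155)) - 6825)/583554 = (-435/(-620 - 1236*I*sqrt(155)) - 6825)*(1/583554) = (-6825 - 435/(-620 - 1236*I*sqrt(155)))*(1/583554) = -2275/194518 - 145/(194518*(-620 - 1236*I*sqrt(155)))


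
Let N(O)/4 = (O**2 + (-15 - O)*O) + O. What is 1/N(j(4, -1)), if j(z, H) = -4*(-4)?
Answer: -1/896 ≈ -0.0011161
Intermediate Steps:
j(z, H) = 16
N(O) = 4*O + 4*O**2 + 4*O*(-15 - O) (N(O) = 4*((O**2 + (-15 - O)*O) + O) = 4*((O**2 + O*(-15 - O)) + O) = 4*(O + O**2 + O*(-15 - O)) = 4*O + 4*O**2 + 4*O*(-15 - O))
1/N(j(4, -1)) = 1/(-56*16) = 1/(-896) = -1/896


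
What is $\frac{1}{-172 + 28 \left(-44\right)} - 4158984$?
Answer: $- \frac{5839213537}{1404} \approx -4.159 \cdot 10^{6}$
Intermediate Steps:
$\frac{1}{-172 + 28 \left(-44\right)} - 4158984 = \frac{1}{-172 - 1232} - 4158984 = \frac{1}{-1404} - 4158984 = - \frac{1}{1404} - 4158984 = - \frac{5839213537}{1404}$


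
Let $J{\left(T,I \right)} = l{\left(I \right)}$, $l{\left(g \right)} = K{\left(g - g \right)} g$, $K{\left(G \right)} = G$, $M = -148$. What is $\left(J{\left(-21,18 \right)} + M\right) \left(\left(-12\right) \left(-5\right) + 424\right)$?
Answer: $-71632$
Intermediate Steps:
$l{\left(g \right)} = 0$ ($l{\left(g \right)} = \left(g - g\right) g = 0 g = 0$)
$J{\left(T,I \right)} = 0$
$\left(J{\left(-21,18 \right)} + M\right) \left(\left(-12\right) \left(-5\right) + 424\right) = \left(0 - 148\right) \left(\left(-12\right) \left(-5\right) + 424\right) = - 148 \left(60 + 424\right) = \left(-148\right) 484 = -71632$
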